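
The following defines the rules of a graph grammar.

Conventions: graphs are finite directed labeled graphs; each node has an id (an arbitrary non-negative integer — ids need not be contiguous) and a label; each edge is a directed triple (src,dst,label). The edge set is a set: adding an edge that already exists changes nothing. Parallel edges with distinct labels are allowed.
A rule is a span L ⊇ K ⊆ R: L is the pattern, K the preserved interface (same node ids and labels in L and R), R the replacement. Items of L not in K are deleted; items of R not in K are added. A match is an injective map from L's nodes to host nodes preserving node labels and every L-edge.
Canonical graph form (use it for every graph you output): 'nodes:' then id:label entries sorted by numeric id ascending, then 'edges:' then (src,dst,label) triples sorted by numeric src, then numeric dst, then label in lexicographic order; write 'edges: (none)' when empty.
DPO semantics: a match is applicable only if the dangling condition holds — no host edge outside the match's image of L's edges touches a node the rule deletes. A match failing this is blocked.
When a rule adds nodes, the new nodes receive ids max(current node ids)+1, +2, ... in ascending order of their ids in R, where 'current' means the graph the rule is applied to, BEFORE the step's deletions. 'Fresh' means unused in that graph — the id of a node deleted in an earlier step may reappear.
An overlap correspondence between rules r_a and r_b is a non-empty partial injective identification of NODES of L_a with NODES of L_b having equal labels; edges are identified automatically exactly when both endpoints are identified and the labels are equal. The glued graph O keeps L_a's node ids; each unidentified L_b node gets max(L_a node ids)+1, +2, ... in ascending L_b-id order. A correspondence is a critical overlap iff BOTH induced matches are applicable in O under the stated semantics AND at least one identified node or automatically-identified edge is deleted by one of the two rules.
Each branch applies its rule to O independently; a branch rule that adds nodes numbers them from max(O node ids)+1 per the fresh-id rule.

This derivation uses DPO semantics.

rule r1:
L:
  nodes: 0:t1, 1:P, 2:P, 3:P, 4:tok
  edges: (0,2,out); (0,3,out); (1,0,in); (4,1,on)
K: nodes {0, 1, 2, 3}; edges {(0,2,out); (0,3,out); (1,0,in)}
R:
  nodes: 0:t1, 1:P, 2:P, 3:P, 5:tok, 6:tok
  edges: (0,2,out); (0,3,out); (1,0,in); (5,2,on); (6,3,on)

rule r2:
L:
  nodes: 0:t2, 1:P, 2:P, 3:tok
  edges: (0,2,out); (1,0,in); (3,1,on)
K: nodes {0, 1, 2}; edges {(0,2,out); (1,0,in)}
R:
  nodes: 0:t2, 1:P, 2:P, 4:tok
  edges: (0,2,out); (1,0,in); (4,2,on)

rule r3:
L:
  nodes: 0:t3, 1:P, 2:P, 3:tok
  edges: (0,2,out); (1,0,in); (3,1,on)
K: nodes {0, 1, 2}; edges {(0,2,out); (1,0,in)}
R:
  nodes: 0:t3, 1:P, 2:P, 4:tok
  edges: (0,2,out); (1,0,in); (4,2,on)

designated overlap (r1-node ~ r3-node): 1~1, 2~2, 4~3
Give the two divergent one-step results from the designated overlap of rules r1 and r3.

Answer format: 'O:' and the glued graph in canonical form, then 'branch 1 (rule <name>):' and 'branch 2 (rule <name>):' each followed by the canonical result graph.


O:
nodes: 0:t1, 1:P, 2:P, 3:P, 4:tok, 5:t3
edges: (0,2,out); (0,3,out); (1,0,in); (1,5,in); (4,1,on); (5,2,out)
branch 1 (rule r1):
nodes: 0:t1, 1:P, 2:P, 3:P, 5:t3, 6:tok, 7:tok
edges: (0,2,out); (0,3,out); (1,0,in); (1,5,in); (5,2,out); (6,2,on); (7,3,on)
branch 2 (rule r3):
nodes: 0:t1, 1:P, 2:P, 3:P, 5:t3, 6:tok
edges: (0,2,out); (0,3,out); (1,0,in); (1,5,in); (5,2,out); (6,2,on)


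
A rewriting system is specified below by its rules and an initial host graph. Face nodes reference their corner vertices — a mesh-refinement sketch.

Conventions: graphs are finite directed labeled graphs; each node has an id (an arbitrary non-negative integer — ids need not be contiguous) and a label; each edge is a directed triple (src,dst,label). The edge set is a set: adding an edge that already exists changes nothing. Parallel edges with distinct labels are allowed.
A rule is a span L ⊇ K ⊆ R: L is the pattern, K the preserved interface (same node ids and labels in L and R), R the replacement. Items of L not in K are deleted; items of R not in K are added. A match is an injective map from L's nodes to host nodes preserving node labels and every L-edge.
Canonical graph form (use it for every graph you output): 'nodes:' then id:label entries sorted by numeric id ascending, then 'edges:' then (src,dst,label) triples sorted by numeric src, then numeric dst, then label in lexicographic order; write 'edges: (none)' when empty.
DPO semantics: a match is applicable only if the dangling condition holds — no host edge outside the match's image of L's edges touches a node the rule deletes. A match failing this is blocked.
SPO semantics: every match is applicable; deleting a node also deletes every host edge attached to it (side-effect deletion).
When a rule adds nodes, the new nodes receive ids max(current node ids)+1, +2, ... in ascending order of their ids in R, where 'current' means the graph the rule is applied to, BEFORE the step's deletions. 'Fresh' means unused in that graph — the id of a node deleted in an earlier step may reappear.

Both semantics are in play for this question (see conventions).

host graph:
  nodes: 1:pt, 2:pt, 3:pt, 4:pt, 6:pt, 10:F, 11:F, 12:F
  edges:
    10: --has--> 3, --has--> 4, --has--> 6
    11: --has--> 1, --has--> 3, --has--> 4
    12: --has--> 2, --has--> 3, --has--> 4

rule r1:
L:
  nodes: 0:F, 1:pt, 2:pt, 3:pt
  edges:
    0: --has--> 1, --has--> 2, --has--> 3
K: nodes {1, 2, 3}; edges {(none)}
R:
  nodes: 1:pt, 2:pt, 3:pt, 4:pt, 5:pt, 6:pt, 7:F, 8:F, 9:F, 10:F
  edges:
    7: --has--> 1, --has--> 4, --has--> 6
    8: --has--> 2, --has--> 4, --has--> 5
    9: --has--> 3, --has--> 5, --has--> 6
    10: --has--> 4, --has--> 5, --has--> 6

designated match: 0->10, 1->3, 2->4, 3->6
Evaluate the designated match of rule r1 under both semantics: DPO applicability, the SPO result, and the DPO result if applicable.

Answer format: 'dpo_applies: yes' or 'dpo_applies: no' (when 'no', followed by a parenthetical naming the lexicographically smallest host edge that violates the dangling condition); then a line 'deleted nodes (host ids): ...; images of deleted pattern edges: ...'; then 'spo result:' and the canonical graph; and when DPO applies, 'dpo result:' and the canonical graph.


dpo_applies: yes
deleted nodes (host ids): 10; images of deleted pattern edges: (10,3,has); (10,4,has); (10,6,has)
spo result:
nodes: 1:pt, 2:pt, 3:pt, 4:pt, 6:pt, 11:F, 12:F, 13:pt, 14:pt, 15:pt, 16:F, 17:F, 18:F, 19:F
edges: (11,1,has); (11,3,has); (11,4,has); (12,2,has); (12,3,has); (12,4,has); (16,3,has); (16,13,has); (16,15,has); (17,4,has); (17,13,has); (17,14,has); (18,6,has); (18,14,has); (18,15,has); (19,13,has); (19,14,has); (19,15,has)
dpo result:
nodes: 1:pt, 2:pt, 3:pt, 4:pt, 6:pt, 11:F, 12:F, 13:pt, 14:pt, 15:pt, 16:F, 17:F, 18:F, 19:F
edges: (11,1,has); (11,3,has); (11,4,has); (12,2,has); (12,3,has); (12,4,has); (16,3,has); (16,13,has); (16,15,has); (17,4,has); (17,13,has); (17,14,has); (18,6,has); (18,14,has); (18,15,has); (19,13,has); (19,14,has); (19,15,has)


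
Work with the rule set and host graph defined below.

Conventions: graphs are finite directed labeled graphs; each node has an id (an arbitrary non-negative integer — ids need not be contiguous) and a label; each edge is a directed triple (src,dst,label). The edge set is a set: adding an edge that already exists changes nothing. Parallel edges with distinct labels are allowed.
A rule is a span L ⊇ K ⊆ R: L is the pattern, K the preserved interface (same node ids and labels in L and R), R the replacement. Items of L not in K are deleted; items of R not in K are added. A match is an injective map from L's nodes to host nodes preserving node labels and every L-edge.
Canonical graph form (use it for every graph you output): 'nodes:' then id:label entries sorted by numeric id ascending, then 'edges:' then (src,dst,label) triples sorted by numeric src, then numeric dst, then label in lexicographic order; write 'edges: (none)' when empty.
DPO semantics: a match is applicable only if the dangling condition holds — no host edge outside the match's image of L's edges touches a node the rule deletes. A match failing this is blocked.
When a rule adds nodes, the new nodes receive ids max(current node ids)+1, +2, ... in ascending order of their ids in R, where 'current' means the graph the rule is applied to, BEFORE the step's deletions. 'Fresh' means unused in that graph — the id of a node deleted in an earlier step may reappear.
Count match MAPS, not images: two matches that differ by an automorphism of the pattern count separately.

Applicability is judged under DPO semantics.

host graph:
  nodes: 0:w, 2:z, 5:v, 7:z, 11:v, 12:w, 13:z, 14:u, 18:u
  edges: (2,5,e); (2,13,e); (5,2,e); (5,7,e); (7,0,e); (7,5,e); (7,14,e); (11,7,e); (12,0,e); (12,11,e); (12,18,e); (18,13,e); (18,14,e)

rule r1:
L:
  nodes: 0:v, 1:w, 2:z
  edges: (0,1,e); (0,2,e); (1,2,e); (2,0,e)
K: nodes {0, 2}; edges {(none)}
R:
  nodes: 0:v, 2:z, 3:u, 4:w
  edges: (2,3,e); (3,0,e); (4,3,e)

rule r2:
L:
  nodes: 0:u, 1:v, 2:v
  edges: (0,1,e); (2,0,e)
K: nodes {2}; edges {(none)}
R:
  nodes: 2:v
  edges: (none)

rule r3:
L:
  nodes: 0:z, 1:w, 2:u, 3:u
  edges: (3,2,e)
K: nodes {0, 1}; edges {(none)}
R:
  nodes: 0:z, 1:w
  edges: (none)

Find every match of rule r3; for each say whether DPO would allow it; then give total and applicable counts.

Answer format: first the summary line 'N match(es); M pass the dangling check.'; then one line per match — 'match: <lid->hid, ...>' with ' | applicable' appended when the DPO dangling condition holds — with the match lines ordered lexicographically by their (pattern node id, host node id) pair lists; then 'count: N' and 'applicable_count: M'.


6 match(es); 0 pass the dangling check.
match: 0->2, 1->0, 2->14, 3->18
match: 0->2, 1->12, 2->14, 3->18
match: 0->7, 1->0, 2->14, 3->18
match: 0->7, 1->12, 2->14, 3->18
match: 0->13, 1->0, 2->14, 3->18
match: 0->13, 1->12, 2->14, 3->18
count: 6
applicable_count: 0


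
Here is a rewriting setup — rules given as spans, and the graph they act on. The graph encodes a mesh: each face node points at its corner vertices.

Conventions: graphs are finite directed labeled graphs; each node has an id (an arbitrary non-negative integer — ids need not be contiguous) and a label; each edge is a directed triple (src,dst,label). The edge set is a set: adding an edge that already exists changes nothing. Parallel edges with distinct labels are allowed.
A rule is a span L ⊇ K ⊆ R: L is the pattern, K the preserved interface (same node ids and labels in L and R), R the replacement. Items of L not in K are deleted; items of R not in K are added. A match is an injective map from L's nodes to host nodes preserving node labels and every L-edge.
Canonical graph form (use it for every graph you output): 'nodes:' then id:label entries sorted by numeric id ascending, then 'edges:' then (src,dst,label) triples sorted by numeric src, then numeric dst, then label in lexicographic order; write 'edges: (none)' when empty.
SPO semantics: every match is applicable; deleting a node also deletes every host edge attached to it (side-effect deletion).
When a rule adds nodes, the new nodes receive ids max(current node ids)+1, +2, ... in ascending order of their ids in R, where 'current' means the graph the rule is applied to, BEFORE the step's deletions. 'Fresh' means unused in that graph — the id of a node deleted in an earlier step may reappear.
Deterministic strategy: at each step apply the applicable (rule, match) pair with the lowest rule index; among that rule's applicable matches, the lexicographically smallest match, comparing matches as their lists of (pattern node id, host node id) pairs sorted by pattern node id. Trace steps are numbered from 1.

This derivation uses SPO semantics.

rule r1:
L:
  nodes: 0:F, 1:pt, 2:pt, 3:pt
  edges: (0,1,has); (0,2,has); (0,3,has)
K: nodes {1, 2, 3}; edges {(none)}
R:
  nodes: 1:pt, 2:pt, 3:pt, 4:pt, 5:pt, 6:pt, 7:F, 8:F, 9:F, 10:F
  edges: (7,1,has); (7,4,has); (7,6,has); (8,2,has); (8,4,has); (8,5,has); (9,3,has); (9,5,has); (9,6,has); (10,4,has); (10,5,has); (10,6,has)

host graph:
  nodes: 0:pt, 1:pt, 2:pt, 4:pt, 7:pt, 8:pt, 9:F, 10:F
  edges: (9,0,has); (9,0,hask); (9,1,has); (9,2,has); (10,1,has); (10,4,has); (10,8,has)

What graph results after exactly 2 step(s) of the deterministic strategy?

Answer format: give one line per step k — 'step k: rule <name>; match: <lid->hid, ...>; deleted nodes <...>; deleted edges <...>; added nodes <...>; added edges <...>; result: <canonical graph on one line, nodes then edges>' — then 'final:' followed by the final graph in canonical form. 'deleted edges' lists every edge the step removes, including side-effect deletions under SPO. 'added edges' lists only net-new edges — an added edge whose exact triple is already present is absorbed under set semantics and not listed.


step 1: rule r1; match: 0->9, 1->0, 2->1, 3->2; deleted nodes 9; deleted edges (9,0,has); (9,0,hask); (9,1,has); (9,2,has); added nodes 11, 12, 13, 14, 15, 16, 17; added edges (14,0,has); (14,11,has); (14,13,has); (15,1,has); (15,11,has); (15,12,has); (16,2,has); (16,12,has); (16,13,has); (17,11,has); (17,12,has); (17,13,has); result: nodes: 0:pt, 1:pt, 2:pt, 4:pt, 7:pt, 8:pt, 10:F, 11:pt, 12:pt, 13:pt, 14:F, 15:F, 16:F, 17:F edges: (10,1,has); (10,4,has); (10,8,has); (14,0,has); (14,11,has); (14,13,has); (15,1,has); (15,11,has); (15,12,has); (16,2,has); (16,12,has); (16,13,has); (17,11,has); (17,12,has); (17,13,has)
step 2: rule r1; match: 0->10, 1->1, 2->4, 3->8; deleted nodes 10; deleted edges (10,1,has); (10,4,has); (10,8,has); added nodes 18, 19, 20, 21, 22, 23, 24; added edges (21,1,has); (21,18,has); (21,20,has); (22,4,has); (22,18,has); (22,19,has); (23,8,has); (23,19,has); (23,20,has); (24,18,has); (24,19,has); (24,20,has); result: nodes: 0:pt, 1:pt, 2:pt, 4:pt, 7:pt, 8:pt, 11:pt, 12:pt, 13:pt, 14:F, 15:F, 16:F, 17:F, 18:pt, 19:pt, 20:pt, 21:F, 22:F, 23:F, 24:F edges: (14,0,has); (14,11,has); (14,13,has); (15,1,has); (15,11,has); (15,12,has); (16,2,has); (16,12,has); (16,13,has); (17,11,has); (17,12,has); (17,13,has); (21,1,has); (21,18,has); (21,20,has); (22,4,has); (22,18,has); (22,19,has); (23,8,has); (23,19,has); (23,20,has); (24,18,has); (24,19,has); (24,20,has)
final:
nodes: 0:pt, 1:pt, 2:pt, 4:pt, 7:pt, 8:pt, 11:pt, 12:pt, 13:pt, 14:F, 15:F, 16:F, 17:F, 18:pt, 19:pt, 20:pt, 21:F, 22:F, 23:F, 24:F
edges: (14,0,has); (14,11,has); (14,13,has); (15,1,has); (15,11,has); (15,12,has); (16,2,has); (16,12,has); (16,13,has); (17,11,has); (17,12,has); (17,13,has); (21,1,has); (21,18,has); (21,20,has); (22,4,has); (22,18,has); (22,19,has); (23,8,has); (23,19,has); (23,20,has); (24,18,has); (24,19,has); (24,20,has)


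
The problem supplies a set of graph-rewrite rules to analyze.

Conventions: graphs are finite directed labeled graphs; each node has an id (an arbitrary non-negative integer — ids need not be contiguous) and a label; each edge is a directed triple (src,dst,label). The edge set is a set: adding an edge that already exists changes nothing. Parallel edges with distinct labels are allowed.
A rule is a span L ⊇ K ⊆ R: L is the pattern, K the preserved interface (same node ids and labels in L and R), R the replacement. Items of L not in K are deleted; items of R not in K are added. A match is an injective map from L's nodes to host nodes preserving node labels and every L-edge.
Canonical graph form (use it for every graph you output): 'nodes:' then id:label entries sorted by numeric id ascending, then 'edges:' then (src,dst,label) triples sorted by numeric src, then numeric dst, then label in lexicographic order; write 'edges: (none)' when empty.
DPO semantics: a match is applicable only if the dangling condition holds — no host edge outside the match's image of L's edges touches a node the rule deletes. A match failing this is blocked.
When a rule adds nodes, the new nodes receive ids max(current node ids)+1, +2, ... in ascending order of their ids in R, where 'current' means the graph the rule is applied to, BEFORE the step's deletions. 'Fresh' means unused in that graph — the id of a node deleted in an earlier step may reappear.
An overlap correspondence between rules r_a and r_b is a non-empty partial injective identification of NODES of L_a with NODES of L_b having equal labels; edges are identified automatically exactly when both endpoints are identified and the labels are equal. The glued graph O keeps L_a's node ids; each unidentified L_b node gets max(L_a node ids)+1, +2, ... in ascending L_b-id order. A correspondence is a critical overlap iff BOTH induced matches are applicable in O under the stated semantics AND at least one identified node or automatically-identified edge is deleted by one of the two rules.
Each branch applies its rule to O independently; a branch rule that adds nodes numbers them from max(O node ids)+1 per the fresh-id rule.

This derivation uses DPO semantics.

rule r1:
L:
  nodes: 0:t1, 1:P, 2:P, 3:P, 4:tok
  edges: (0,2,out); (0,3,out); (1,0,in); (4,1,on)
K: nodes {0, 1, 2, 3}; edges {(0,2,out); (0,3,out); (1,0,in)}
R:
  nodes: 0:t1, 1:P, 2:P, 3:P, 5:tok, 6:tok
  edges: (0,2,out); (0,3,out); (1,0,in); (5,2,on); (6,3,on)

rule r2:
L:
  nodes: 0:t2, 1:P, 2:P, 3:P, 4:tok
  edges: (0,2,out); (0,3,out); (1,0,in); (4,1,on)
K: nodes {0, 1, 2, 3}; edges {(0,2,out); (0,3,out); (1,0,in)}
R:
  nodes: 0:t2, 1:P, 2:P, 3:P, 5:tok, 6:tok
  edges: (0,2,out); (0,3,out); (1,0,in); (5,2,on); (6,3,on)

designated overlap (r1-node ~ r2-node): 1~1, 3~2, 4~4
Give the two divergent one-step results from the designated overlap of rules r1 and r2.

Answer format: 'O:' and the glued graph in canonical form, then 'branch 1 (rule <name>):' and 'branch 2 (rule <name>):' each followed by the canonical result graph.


O:
nodes: 0:t1, 1:P, 2:P, 3:P, 4:tok, 5:t2, 6:P
edges: (0,2,out); (0,3,out); (1,0,in); (1,5,in); (4,1,on); (5,3,out); (5,6,out)
branch 1 (rule r1):
nodes: 0:t1, 1:P, 2:P, 3:P, 5:t2, 6:P, 7:tok, 8:tok
edges: (0,2,out); (0,3,out); (1,0,in); (1,5,in); (5,3,out); (5,6,out); (7,2,on); (8,3,on)
branch 2 (rule r2):
nodes: 0:t1, 1:P, 2:P, 3:P, 5:t2, 6:P, 7:tok, 8:tok
edges: (0,2,out); (0,3,out); (1,0,in); (1,5,in); (5,3,out); (5,6,out); (7,3,on); (8,6,on)


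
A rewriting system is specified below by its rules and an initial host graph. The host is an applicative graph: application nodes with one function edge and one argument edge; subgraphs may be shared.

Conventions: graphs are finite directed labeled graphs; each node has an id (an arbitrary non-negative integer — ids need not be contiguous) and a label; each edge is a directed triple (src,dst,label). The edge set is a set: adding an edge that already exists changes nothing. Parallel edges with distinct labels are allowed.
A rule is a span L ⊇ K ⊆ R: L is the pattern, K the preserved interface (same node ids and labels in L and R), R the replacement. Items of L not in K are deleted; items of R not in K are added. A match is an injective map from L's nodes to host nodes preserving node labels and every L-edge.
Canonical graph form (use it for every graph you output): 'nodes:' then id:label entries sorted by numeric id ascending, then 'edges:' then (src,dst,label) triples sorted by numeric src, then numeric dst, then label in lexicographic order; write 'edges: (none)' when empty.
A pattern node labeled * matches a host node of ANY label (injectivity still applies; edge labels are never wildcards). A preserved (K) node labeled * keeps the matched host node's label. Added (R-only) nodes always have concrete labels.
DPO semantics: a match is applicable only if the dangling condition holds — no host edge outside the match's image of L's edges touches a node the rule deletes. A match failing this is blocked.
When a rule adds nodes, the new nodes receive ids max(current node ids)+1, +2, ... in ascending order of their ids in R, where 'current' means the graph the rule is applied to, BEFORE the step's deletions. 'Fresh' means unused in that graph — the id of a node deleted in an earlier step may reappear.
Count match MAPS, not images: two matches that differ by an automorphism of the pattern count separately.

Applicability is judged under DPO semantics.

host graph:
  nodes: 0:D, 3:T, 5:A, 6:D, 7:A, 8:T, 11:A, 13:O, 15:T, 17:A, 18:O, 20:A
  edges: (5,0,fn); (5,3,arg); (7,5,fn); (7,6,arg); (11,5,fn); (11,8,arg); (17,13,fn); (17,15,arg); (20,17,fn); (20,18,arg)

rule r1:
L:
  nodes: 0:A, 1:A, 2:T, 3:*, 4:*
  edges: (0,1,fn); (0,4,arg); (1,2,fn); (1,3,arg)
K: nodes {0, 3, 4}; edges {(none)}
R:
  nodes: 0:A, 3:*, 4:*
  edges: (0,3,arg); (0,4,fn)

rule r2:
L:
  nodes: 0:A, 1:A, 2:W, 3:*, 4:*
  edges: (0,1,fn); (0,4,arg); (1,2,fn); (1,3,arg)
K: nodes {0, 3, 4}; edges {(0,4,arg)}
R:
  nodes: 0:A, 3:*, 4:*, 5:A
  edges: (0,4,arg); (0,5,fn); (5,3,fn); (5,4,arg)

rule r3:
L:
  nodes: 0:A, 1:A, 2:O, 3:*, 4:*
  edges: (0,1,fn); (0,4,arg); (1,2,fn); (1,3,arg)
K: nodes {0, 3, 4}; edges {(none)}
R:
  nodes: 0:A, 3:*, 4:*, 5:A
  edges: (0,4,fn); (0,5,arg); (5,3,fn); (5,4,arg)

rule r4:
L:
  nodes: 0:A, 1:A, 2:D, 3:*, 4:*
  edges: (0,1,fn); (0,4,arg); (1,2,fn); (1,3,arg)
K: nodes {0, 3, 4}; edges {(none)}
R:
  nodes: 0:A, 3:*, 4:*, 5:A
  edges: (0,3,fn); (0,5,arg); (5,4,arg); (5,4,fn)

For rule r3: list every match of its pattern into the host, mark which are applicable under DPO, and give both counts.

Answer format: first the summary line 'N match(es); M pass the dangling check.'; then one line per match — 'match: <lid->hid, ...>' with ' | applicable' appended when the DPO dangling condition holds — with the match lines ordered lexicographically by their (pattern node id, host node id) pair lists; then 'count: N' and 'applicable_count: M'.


1 match(es); 1 pass the dangling check.
match: 0->20, 1->17, 2->13, 3->15, 4->18 | applicable
count: 1
applicable_count: 1


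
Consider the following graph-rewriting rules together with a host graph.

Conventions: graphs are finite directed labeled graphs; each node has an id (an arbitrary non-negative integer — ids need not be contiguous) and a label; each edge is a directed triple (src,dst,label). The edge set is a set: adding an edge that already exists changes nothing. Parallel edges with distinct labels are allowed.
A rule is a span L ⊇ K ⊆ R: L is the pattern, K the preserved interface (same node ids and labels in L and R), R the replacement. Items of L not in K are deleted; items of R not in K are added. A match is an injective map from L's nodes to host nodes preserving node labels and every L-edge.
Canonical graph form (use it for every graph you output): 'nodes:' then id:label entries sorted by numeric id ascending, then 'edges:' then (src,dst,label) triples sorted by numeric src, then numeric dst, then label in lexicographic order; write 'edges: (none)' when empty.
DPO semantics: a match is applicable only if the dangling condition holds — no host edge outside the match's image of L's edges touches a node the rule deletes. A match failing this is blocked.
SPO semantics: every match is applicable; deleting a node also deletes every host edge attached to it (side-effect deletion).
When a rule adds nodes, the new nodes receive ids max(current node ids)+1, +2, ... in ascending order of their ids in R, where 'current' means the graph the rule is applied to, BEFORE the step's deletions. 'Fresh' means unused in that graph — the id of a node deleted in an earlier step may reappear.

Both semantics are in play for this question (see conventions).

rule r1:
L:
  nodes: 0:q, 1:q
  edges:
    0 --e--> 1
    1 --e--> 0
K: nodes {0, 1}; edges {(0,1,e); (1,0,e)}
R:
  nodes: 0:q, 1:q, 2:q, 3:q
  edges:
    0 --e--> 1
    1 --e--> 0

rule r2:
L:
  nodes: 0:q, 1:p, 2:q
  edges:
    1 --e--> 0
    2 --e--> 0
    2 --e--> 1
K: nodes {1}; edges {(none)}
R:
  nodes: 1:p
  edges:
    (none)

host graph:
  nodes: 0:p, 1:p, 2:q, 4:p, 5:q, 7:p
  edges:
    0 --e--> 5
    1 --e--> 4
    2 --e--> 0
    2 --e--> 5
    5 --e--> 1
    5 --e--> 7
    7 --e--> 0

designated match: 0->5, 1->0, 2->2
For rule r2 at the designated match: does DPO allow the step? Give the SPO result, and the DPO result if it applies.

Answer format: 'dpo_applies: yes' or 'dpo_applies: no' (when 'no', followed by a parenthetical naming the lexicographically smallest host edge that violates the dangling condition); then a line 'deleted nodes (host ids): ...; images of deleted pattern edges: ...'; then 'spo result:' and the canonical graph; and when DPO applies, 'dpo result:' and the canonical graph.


dpo_applies: no
(the rule deletes node 5, which keeps host edge (5,1,e) outside the match image — the dangling condition fails, DPO blocks; SPO proceeds and side-deletes such edges)
deleted nodes (host ids): 2, 5; images of deleted pattern edges: (0,5,e); (2,0,e); (2,5,e)
spo result:
nodes: 0:p, 1:p, 4:p, 7:p
edges: (1,4,e); (7,0,e)


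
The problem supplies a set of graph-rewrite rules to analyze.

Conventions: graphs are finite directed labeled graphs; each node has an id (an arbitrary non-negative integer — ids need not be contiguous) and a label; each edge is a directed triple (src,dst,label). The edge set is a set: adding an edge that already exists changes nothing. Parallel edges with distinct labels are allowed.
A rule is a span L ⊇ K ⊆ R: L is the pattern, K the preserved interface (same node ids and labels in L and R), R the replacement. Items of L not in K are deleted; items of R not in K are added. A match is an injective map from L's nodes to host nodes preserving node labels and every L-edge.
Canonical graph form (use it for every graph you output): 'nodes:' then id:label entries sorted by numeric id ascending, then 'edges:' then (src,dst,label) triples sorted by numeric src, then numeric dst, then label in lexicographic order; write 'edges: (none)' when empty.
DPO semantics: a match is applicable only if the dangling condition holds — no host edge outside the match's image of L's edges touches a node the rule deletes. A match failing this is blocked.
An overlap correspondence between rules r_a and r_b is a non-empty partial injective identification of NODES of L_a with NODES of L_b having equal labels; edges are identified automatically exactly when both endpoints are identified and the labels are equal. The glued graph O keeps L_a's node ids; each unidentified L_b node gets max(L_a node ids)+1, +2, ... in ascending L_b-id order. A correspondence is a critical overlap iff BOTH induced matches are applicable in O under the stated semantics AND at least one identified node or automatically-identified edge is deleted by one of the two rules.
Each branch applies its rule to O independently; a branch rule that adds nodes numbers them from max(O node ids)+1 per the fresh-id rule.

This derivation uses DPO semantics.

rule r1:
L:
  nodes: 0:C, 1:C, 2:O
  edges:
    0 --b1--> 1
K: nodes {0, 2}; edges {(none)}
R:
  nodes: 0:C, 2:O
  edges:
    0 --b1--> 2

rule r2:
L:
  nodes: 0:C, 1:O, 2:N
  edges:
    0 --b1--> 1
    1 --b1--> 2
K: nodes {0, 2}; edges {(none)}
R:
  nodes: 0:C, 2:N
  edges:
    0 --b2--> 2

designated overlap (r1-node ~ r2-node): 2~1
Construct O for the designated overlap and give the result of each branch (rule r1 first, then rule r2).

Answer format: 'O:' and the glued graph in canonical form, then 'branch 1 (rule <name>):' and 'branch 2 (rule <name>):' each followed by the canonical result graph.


O:
nodes: 0:C, 1:C, 2:O, 3:C, 4:N
edges: (0,1,b1); (2,4,b1); (3,2,b1)
branch 1 (rule r1):
nodes: 0:C, 2:O, 3:C, 4:N
edges: (0,2,b1); (2,4,b1); (3,2,b1)
branch 2 (rule r2):
nodes: 0:C, 1:C, 3:C, 4:N
edges: (0,1,b1); (3,4,b2)


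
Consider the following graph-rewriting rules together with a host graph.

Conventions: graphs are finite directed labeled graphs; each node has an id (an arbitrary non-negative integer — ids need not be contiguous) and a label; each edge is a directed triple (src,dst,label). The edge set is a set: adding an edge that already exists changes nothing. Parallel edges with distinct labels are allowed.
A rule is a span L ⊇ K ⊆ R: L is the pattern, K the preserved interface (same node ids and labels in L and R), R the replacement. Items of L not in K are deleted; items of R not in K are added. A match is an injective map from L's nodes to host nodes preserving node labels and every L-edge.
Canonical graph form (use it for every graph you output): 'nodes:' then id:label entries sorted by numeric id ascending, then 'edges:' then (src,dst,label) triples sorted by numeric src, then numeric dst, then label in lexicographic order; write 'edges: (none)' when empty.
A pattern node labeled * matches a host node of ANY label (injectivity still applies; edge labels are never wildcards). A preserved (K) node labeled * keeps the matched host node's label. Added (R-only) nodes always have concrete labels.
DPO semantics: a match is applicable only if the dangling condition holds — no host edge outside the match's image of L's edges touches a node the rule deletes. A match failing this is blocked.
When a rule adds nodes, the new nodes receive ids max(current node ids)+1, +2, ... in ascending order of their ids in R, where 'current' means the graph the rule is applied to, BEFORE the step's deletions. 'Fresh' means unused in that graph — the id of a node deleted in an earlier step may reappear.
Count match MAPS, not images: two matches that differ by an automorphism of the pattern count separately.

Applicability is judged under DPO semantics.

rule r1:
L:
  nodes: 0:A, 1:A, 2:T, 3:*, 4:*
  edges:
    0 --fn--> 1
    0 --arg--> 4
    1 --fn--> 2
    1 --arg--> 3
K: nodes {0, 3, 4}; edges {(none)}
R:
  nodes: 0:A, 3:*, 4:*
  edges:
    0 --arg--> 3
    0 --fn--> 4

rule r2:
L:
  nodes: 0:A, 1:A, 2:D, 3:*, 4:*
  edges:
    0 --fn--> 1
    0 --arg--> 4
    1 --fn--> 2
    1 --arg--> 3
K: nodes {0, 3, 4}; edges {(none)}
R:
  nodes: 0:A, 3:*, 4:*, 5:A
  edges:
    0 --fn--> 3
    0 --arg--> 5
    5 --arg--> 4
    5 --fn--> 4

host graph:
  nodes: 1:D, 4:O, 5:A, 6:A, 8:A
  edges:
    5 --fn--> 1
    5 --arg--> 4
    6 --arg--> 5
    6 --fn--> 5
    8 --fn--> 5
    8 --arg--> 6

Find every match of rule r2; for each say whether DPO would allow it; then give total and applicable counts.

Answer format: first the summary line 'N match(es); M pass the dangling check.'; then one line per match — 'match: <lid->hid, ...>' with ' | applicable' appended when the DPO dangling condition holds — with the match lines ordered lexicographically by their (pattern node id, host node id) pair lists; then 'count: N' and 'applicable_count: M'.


1 match(es); 0 pass the dangling check.
match: 0->8, 1->5, 2->1, 3->4, 4->6
count: 1
applicable_count: 0


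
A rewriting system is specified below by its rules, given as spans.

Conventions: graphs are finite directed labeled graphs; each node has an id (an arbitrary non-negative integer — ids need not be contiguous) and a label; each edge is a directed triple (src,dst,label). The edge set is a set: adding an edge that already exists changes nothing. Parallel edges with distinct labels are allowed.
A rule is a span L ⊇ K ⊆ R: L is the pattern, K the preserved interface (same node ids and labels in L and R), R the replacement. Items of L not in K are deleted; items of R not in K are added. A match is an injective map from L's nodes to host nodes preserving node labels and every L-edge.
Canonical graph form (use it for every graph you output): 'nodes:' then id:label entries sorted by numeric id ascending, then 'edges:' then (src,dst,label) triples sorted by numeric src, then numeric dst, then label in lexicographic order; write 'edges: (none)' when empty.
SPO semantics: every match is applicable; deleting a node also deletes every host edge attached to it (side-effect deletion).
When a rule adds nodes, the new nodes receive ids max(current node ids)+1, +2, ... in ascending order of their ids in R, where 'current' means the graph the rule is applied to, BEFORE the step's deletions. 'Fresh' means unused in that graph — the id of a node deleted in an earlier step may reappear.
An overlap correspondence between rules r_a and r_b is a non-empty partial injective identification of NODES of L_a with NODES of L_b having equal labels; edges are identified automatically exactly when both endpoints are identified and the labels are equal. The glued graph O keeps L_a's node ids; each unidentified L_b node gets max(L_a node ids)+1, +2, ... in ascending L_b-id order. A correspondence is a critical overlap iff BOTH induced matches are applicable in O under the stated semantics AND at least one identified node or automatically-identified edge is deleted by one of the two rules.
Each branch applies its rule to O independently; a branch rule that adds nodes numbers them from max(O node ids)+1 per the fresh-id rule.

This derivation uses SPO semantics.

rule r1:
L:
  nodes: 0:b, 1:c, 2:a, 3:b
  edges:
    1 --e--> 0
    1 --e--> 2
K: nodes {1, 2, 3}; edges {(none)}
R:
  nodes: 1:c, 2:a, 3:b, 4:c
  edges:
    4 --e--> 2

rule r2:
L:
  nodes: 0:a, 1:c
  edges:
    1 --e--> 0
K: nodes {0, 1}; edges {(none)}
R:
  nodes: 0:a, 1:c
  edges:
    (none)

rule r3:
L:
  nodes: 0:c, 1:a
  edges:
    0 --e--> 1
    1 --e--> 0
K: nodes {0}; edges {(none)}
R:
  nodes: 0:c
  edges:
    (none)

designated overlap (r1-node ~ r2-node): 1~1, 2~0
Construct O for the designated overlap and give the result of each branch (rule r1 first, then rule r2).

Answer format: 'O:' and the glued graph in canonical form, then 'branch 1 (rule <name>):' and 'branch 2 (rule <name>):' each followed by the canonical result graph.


O:
nodes: 0:b, 1:c, 2:a, 3:b
edges: (1,0,e); (1,2,e)
branch 1 (rule r1):
nodes: 1:c, 2:a, 3:b, 4:c
edges: (4,2,e)
branch 2 (rule r2):
nodes: 0:b, 1:c, 2:a, 3:b
edges: (1,0,e)


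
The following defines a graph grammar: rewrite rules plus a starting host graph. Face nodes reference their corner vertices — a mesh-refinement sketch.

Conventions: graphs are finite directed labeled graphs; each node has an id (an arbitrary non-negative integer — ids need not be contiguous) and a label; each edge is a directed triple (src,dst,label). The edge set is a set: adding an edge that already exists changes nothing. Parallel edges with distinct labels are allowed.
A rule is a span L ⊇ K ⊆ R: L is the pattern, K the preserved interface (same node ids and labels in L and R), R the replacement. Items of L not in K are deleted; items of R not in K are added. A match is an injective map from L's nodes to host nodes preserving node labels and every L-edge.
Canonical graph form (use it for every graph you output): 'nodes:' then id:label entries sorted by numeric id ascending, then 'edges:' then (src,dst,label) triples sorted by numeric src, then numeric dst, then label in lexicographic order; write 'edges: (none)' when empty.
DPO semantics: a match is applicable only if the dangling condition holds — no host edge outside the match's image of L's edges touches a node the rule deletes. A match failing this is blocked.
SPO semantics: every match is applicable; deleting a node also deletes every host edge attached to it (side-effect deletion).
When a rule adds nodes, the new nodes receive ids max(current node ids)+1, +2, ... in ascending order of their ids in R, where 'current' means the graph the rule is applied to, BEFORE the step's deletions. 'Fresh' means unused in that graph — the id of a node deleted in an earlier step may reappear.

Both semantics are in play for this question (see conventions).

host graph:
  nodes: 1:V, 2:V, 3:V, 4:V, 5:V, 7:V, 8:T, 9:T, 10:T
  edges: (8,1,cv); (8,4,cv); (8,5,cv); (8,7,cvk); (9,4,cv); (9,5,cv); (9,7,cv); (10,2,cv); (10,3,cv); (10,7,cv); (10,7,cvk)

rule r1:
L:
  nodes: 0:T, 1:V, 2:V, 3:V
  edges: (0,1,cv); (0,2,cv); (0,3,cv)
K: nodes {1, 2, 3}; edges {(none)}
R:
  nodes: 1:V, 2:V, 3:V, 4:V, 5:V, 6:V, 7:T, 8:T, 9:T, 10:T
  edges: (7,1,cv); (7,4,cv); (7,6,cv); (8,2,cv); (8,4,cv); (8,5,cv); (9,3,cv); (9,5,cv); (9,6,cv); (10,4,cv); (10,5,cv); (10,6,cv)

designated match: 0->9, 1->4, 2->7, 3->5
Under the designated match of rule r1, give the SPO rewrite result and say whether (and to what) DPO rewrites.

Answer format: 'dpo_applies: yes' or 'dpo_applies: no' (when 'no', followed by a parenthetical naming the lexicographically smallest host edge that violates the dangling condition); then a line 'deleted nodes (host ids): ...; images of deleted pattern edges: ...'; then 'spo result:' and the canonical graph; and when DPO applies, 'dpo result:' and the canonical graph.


dpo_applies: yes
deleted nodes (host ids): 9; images of deleted pattern edges: (9,4,cv); (9,5,cv); (9,7,cv)
spo result:
nodes: 1:V, 2:V, 3:V, 4:V, 5:V, 7:V, 8:T, 10:T, 11:V, 12:V, 13:V, 14:T, 15:T, 16:T, 17:T
edges: (8,1,cv); (8,4,cv); (8,5,cv); (8,7,cvk); (10,2,cv); (10,3,cv); (10,7,cv); (10,7,cvk); (14,4,cv); (14,11,cv); (14,13,cv); (15,7,cv); (15,11,cv); (15,12,cv); (16,5,cv); (16,12,cv); (16,13,cv); (17,11,cv); (17,12,cv); (17,13,cv)
dpo result:
nodes: 1:V, 2:V, 3:V, 4:V, 5:V, 7:V, 8:T, 10:T, 11:V, 12:V, 13:V, 14:T, 15:T, 16:T, 17:T
edges: (8,1,cv); (8,4,cv); (8,5,cv); (8,7,cvk); (10,2,cv); (10,3,cv); (10,7,cv); (10,7,cvk); (14,4,cv); (14,11,cv); (14,13,cv); (15,7,cv); (15,11,cv); (15,12,cv); (16,5,cv); (16,12,cv); (16,13,cv); (17,11,cv); (17,12,cv); (17,13,cv)


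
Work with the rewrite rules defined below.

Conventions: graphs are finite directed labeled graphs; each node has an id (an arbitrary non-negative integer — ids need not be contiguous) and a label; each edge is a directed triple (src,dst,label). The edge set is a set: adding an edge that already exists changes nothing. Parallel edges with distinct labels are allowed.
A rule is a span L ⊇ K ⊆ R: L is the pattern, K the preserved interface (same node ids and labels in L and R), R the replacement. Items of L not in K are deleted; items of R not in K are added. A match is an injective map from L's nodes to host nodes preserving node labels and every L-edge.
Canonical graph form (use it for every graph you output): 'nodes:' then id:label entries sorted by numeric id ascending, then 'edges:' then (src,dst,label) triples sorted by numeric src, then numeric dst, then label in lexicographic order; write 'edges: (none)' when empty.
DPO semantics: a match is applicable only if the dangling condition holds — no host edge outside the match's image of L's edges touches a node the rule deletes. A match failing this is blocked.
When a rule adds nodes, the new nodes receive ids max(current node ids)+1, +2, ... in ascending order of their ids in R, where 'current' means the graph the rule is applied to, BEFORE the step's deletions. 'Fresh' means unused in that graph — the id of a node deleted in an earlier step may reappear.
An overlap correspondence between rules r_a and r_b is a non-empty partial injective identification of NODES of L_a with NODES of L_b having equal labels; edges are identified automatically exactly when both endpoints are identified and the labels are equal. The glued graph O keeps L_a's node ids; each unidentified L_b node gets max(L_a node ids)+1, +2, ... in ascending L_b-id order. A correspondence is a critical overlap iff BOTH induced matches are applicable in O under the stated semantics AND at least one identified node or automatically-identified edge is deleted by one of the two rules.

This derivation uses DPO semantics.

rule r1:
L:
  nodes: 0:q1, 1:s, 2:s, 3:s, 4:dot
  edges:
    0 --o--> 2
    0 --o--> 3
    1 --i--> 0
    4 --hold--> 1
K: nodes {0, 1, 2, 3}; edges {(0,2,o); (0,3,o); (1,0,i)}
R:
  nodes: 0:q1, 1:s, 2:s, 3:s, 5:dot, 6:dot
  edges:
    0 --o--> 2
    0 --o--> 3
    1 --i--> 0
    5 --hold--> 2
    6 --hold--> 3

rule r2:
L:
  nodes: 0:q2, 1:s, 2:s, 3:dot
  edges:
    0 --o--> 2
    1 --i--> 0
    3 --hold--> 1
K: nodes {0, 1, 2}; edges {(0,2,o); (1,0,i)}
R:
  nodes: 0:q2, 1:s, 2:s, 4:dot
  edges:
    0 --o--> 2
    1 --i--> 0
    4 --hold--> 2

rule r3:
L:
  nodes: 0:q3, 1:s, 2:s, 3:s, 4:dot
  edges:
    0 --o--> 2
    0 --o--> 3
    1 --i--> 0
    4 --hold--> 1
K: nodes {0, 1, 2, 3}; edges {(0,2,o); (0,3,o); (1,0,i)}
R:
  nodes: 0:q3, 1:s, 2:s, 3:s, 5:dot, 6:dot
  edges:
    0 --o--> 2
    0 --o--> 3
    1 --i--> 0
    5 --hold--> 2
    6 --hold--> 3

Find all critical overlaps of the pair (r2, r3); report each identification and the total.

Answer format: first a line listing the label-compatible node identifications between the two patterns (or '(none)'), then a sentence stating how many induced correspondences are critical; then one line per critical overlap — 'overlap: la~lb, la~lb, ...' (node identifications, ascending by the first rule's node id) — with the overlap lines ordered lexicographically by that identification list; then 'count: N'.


label-compatible node identifications between L(r2) and L(r3): 1~1, 1~2, 1~3, 2~1, 2~2, 2~3, 3~4
3 of the induced correspondences are critical overlaps of r2 and r3.
overlap: 1~1, 2~2, 3~4
overlap: 1~1, 2~3, 3~4
overlap: 1~1, 3~4
count: 3
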